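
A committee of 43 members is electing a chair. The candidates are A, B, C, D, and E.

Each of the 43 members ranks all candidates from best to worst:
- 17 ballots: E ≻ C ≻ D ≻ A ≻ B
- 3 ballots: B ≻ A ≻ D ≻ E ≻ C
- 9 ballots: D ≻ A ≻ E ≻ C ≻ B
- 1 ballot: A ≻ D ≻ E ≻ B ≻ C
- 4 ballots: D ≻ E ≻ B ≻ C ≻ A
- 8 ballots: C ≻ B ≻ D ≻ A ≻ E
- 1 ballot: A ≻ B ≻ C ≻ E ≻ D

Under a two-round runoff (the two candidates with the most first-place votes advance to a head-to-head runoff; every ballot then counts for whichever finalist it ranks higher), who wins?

D

Round 1 first-place votes: A 2, B 3, C 8, D 13, E 17. E and D advance.
Runoff: E is ranked above D on 18 ballots, D above E on 25.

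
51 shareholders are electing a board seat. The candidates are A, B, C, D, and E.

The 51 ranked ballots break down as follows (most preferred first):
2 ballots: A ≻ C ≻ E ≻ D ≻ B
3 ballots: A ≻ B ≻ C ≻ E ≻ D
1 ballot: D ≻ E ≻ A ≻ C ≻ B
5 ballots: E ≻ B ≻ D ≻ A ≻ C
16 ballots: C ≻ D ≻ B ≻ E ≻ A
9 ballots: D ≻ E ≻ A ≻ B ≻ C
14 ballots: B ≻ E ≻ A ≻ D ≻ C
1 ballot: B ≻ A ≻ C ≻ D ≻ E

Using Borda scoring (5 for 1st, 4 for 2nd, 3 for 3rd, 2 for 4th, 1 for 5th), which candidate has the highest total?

B

A: 2×5 + 3×5 + 1×3 + 5×2 + 16×1 + 9×3 + 14×3 + 1×4 = 127
B: 2×1 + 3×4 + 1×1 + 5×4 + 16×3 + 9×2 + 14×5 + 1×5 = 176
C: 2×4 + 3×3 + 1×2 + 5×1 + 16×5 + 9×1 + 14×1 + 1×3 = 130
D: 2×2 + 3×1 + 1×5 + 5×3 + 16×4 + 9×5 + 14×2 + 1×2 = 166
E: 2×3 + 3×2 + 1×4 + 5×5 + 16×2 + 9×4 + 14×4 + 1×1 = 166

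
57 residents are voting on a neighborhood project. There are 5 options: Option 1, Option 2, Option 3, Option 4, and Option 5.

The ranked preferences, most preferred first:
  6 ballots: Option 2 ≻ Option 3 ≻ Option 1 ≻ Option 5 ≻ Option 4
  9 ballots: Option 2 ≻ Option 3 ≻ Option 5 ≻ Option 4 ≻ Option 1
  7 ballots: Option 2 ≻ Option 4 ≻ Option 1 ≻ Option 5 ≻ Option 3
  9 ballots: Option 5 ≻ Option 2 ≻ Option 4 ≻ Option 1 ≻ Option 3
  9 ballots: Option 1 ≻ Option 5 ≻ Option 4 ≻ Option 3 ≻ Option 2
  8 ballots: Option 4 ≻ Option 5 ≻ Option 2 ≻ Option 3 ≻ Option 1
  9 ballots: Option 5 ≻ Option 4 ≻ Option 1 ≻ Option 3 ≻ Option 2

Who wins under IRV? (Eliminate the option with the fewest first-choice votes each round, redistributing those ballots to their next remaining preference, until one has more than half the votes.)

Option 5

Round 1: Option 1 9, Option 2 22, Option 3 0, Option 4 8, Option 5 18. Option 3 eliminated.
Round 2: Option 1 9, Option 2 22, Option 4 8, Option 5 18. Option 4 eliminated.
Round 3: Option 1 9, Option 2 22, Option 5 26. Option 1 eliminated.
Round 4: Option 2 22, Option 5 35. Option 5 has a majority (≥29).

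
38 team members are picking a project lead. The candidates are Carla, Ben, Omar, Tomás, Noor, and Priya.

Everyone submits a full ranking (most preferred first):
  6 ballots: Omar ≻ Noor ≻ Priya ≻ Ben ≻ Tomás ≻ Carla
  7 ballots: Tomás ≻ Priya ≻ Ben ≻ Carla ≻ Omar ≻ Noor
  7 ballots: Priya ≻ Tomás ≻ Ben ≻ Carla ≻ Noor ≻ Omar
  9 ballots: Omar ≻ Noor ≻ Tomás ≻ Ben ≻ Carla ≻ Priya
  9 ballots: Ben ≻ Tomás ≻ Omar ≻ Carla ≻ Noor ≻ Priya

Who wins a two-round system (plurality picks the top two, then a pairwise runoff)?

Ben

Round 1 first-place votes: Carla 0, Ben 9, Omar 15, Tomás 7, Noor 0, Priya 7. Omar and Ben advance.
Runoff: Omar is ranked above Ben on 15 ballots, Ben above Omar on 23.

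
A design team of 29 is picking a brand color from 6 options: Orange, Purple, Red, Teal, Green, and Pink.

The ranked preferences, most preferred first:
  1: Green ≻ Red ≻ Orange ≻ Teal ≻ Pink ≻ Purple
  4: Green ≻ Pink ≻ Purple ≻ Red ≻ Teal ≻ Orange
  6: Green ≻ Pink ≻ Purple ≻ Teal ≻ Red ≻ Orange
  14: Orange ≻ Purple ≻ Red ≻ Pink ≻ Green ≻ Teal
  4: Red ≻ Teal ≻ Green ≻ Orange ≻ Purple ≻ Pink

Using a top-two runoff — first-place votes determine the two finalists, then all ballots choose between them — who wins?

Round 1 first-place votes: Orange 14, Purple 0, Red 4, Teal 0, Green 11, Pink 0. Orange and Green advance.
Runoff: Orange is ranked above Green on 14 ballots, Green above Orange on 15.

Green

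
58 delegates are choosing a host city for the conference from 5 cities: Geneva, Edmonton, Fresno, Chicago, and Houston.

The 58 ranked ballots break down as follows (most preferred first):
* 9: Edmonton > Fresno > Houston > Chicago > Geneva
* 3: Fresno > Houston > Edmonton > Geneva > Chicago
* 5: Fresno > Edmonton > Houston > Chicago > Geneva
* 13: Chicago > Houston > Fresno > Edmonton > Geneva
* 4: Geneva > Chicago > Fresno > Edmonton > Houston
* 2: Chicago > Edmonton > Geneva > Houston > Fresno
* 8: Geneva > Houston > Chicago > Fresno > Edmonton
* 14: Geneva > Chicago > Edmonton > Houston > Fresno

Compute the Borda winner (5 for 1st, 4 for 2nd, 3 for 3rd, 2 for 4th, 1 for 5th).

Geneva: 9×1 + 3×2 + 5×1 + 13×1 + 4×5 + 2×3 + 8×5 + 14×5 = 169
Edmonton: 9×5 + 3×3 + 5×4 + 13×2 + 4×2 + 2×4 + 8×1 + 14×3 = 166
Fresno: 9×4 + 3×5 + 5×5 + 13×3 + 4×3 + 2×1 + 8×2 + 14×1 = 159
Chicago: 9×2 + 3×1 + 5×2 + 13×5 + 4×4 + 2×5 + 8×3 + 14×4 = 202
Houston: 9×3 + 3×4 + 5×3 + 13×4 + 4×1 + 2×2 + 8×4 + 14×2 = 174

Chicago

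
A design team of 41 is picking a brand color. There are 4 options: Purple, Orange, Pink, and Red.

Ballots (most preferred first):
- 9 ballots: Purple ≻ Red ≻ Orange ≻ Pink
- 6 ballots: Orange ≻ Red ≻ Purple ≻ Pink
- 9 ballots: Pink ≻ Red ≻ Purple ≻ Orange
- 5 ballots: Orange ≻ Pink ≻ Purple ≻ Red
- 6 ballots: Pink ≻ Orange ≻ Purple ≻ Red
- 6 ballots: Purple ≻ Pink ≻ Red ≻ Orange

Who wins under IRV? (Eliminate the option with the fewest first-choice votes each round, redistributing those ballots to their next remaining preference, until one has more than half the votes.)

Purple

Round 1: Purple 15, Orange 11, Pink 15, Red 0. Red eliminated.
Round 2: Purple 15, Orange 11, Pink 15. Orange eliminated.
Round 3: Purple 21, Pink 20. Purple has a majority (≥21).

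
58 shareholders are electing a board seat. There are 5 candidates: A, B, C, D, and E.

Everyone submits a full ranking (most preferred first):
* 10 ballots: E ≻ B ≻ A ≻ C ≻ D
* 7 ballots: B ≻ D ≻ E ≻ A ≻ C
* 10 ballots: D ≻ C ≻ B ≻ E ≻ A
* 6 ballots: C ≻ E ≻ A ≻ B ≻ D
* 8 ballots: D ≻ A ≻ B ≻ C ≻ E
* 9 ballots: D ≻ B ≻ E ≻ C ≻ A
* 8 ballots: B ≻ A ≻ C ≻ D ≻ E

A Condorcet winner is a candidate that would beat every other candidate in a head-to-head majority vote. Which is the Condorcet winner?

B vs A: 44–14
B vs C: 42–16
B vs D: 31–27
B vs E: 42–16
B beats every other candidate.

B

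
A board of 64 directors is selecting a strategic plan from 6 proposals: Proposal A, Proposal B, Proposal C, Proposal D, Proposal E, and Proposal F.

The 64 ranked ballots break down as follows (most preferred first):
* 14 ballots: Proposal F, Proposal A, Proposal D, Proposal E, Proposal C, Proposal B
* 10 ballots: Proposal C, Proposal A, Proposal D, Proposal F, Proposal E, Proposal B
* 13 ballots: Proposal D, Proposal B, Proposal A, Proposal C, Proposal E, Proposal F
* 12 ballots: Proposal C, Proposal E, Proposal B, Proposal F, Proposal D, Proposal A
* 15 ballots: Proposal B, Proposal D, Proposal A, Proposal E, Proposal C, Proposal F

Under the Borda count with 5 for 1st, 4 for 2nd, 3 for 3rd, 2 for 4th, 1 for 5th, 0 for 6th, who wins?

Proposal D

Proposal A: 14×4 + 10×4 + 13×3 + 12×0 + 15×3 = 180
Proposal B: 14×0 + 10×0 + 13×4 + 12×3 + 15×5 = 163
Proposal C: 14×1 + 10×5 + 13×2 + 12×5 + 15×1 = 165
Proposal D: 14×3 + 10×3 + 13×5 + 12×1 + 15×4 = 209
Proposal E: 14×2 + 10×1 + 13×1 + 12×4 + 15×2 = 129
Proposal F: 14×5 + 10×2 + 13×0 + 12×2 + 15×0 = 114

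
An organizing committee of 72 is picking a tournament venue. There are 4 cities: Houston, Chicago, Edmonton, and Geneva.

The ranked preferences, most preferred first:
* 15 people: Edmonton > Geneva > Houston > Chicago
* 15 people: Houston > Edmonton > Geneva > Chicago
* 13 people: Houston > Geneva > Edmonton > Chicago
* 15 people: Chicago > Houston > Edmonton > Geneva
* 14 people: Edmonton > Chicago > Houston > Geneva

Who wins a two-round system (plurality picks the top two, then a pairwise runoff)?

Round 1 first-place votes: Houston 28, Chicago 15, Edmonton 29, Geneva 0. Edmonton and Houston advance.
Runoff: Edmonton is ranked above Houston on 29 ballots, Houston above Edmonton on 43.

Houston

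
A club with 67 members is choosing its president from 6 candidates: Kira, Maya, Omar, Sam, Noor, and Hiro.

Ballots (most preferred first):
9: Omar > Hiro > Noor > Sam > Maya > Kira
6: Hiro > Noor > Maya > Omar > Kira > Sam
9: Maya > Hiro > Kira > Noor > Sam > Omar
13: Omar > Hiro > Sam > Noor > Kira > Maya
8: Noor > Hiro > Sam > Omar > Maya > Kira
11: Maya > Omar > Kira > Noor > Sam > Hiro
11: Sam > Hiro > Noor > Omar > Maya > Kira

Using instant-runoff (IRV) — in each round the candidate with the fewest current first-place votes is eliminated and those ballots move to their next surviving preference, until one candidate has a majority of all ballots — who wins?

Round 1: Kira 0, Maya 20, Omar 22, Sam 11, Noor 8, Hiro 6. Kira eliminated.
Round 2: Maya 20, Omar 22, Sam 11, Noor 8, Hiro 6. Hiro eliminated.
Round 3: Maya 20, Omar 22, Sam 11, Noor 14. Sam eliminated.
Round 4: Maya 20, Omar 22, Noor 25. Maya eliminated.
Round 5: Omar 33, Noor 34. Noor has a majority (≥34).

Noor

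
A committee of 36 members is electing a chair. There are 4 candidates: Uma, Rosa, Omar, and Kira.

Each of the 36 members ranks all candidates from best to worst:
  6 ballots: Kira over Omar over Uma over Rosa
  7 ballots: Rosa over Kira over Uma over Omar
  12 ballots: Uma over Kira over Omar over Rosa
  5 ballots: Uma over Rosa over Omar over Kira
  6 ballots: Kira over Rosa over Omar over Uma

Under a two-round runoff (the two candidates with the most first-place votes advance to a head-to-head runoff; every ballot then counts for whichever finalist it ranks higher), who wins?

Kira

Round 1 first-place votes: Uma 17, Rosa 7, Omar 0, Kira 12. Uma and Kira advance.
Runoff: Uma is ranked above Kira on 17 ballots, Kira above Uma on 19.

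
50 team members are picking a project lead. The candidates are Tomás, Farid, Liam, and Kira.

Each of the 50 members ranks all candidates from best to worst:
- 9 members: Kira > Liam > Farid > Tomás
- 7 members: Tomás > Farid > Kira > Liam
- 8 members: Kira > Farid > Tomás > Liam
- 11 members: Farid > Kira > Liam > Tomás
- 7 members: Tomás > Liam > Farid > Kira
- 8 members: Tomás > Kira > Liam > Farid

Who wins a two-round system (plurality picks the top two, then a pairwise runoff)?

Round 1 first-place votes: Tomás 22, Farid 11, Liam 0, Kira 17. Tomás and Kira advance.
Runoff: Tomás is ranked above Kira on 22 ballots, Kira above Tomás on 28.

Kira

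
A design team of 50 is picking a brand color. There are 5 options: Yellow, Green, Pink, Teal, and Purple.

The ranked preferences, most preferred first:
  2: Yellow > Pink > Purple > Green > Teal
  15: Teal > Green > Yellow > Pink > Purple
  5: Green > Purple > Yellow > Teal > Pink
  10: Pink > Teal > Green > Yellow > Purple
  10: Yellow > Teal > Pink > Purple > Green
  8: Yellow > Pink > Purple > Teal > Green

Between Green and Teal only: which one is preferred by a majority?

Teal

Green is ranked above Teal on 7 ballots; Teal above Green on 43.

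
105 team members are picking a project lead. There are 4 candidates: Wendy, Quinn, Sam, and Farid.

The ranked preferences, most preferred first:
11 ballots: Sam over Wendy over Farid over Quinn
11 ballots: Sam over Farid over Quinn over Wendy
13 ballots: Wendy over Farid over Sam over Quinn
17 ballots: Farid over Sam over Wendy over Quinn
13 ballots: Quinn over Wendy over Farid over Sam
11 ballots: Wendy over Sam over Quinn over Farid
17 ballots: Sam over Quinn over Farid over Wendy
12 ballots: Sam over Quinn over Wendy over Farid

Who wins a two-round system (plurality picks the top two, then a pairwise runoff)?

Sam

Round 1 first-place votes: Wendy 24, Quinn 13, Sam 51, Farid 17. Sam and Wendy advance.
Runoff: Sam is ranked above Wendy on 68 ballots, Wendy above Sam on 37.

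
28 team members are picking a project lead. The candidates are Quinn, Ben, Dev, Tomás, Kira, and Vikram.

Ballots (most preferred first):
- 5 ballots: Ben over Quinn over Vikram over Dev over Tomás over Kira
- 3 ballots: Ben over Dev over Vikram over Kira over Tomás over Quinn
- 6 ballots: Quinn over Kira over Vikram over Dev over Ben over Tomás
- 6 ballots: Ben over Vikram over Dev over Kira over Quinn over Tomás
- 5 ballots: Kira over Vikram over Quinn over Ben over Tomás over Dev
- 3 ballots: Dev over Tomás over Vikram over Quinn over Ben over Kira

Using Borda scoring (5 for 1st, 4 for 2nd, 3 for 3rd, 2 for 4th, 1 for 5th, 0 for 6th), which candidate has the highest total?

Vikram

Quinn: 5×4 + 3×0 + 6×5 + 6×1 + 5×3 + 3×2 = 77
Ben: 5×5 + 3×5 + 6×1 + 6×5 + 5×2 + 3×1 = 89
Dev: 5×2 + 3×4 + 6×2 + 6×3 + 5×0 + 3×5 = 67
Tomás: 5×1 + 3×1 + 6×0 + 6×0 + 5×1 + 3×4 = 25
Kira: 5×0 + 3×2 + 6×4 + 6×2 + 5×5 + 3×0 = 67
Vikram: 5×3 + 3×3 + 6×3 + 6×4 + 5×4 + 3×3 = 95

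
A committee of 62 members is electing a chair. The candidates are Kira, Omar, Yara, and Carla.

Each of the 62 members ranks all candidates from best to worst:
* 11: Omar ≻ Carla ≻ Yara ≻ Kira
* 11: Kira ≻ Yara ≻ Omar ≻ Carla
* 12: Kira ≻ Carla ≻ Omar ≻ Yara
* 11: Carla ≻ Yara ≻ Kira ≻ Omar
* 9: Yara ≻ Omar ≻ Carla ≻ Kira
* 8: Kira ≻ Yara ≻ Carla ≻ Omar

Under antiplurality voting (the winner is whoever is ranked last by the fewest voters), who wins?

Last-place votes: Kira 20, Omar 19, Yara 12, Carla 11.

Carla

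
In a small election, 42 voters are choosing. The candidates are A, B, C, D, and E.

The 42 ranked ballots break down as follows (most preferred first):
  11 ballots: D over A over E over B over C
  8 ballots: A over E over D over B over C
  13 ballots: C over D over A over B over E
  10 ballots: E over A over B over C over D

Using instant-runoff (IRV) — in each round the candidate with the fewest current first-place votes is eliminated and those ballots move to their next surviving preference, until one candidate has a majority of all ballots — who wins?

E

Round 1: A 8, B 0, C 13, D 11, E 10. B eliminated.
Round 2: A 8, C 13, D 11, E 10. A eliminated.
Round 3: C 13, D 11, E 18. D eliminated.
Round 4: C 13, E 29. E has a majority (≥22).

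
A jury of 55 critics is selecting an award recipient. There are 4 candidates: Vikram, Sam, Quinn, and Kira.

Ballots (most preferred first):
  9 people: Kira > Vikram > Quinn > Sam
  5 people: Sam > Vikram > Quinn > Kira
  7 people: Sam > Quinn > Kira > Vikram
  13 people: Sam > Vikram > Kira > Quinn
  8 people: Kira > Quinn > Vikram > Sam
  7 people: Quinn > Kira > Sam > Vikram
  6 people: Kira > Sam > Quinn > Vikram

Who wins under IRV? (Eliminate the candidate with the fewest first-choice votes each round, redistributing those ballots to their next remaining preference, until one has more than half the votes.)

Kira

Round 1: Vikram 0, Sam 25, Quinn 7, Kira 23. Vikram eliminated.
Round 2: Sam 25, Quinn 7, Kira 23. Quinn eliminated.
Round 3: Sam 25, Kira 30. Kira has a majority (≥28).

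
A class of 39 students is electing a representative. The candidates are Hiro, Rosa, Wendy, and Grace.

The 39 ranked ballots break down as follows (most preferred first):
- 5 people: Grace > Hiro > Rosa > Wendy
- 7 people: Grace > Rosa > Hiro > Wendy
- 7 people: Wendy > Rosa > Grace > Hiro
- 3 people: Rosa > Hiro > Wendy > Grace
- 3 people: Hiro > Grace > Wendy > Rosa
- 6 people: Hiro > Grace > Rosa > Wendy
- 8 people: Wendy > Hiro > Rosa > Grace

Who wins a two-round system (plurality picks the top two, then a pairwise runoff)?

Grace

Round 1 first-place votes: Hiro 9, Rosa 3, Wendy 15, Grace 12. Wendy and Grace advance.
Runoff: Wendy is ranked above Grace on 18 ballots, Grace above Wendy on 21.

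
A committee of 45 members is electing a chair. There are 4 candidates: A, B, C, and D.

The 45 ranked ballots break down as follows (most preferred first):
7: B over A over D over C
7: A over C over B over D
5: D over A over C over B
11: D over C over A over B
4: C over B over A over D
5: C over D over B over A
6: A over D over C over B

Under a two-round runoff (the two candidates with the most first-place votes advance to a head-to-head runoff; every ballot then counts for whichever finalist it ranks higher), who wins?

A

Round 1 first-place votes: A 13, B 7, C 9, D 16. D and A advance.
Runoff: D is ranked above A on 21 ballots, A above D on 24.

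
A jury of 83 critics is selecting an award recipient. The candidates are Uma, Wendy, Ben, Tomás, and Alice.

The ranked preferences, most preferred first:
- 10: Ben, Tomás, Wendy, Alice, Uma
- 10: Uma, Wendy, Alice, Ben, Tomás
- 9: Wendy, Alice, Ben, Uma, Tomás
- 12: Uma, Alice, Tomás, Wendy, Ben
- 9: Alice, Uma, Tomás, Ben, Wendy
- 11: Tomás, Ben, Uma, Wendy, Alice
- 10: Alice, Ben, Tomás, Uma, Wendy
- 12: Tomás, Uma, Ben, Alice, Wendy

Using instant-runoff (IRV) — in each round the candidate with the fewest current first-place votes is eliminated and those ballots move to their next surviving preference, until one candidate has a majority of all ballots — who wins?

Alice

Round 1: Uma 22, Wendy 9, Ben 10, Tomás 23, Alice 19. Wendy eliminated.
Round 2: Uma 22, Ben 10, Tomás 23, Alice 28. Ben eliminated.
Round 3: Uma 22, Tomás 33, Alice 28. Uma eliminated.
Round 4: Tomás 33, Alice 50. Alice has a majority (≥42).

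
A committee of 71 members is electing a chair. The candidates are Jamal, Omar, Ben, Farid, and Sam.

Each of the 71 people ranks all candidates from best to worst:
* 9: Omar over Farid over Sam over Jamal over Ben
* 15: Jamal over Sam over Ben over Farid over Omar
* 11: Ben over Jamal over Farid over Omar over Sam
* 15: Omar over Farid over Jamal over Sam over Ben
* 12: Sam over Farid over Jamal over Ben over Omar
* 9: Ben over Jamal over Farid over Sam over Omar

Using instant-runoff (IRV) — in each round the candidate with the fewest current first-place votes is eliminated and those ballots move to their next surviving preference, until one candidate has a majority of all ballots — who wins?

Round 1: Jamal 15, Omar 24, Ben 20, Farid 0, Sam 12. Farid eliminated.
Round 2: Jamal 15, Omar 24, Ben 20, Sam 12. Sam eliminated.
Round 3: Jamal 27, Omar 24, Ben 20. Ben eliminated.
Round 4: Jamal 47, Omar 24. Jamal has a majority (≥36).

Jamal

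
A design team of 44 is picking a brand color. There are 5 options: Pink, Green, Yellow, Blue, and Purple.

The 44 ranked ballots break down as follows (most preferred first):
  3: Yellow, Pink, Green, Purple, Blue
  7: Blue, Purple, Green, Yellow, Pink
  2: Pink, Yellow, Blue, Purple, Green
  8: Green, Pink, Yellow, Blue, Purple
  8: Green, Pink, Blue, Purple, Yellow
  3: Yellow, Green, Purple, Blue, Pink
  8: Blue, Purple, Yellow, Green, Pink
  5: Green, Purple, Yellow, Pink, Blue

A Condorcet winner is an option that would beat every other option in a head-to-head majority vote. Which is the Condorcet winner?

Green

Green vs Pink: 39–5
Green vs Yellow: 28–16
Green vs Blue: 27–17
Green vs Purple: 27–17
Green beats every other option.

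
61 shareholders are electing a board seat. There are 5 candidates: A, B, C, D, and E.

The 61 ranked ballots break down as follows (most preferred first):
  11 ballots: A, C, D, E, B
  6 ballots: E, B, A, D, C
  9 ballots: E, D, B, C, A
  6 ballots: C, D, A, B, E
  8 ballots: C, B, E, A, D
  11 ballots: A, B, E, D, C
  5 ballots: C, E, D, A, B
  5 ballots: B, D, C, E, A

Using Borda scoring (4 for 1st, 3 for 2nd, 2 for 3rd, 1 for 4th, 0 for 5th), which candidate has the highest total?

E

A: 11×4 + 6×2 + 9×0 + 6×2 + 8×1 + 11×4 + 5×1 + 5×0 = 125
B: 11×0 + 6×3 + 9×2 + 6×1 + 8×3 + 11×3 + 5×0 + 5×4 = 119
C: 11×3 + 6×0 + 9×1 + 6×4 + 8×4 + 11×0 + 5×4 + 5×2 = 128
D: 11×2 + 6×1 + 9×3 + 6×3 + 8×0 + 11×1 + 5×2 + 5×3 = 109
E: 11×1 + 6×4 + 9×4 + 6×0 + 8×2 + 11×2 + 5×3 + 5×1 = 129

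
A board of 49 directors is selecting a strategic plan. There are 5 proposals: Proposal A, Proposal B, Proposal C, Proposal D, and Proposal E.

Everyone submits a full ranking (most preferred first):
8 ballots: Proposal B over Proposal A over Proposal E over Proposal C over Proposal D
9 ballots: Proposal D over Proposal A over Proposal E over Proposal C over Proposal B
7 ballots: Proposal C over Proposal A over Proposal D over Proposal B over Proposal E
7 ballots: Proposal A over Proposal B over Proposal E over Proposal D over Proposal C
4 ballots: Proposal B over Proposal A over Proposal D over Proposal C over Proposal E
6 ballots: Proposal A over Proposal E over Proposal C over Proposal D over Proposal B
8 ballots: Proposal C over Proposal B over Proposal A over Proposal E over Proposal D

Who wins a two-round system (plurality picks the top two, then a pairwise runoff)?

Round 1 first-place votes: Proposal A 13, Proposal B 12, Proposal C 15, Proposal D 9, Proposal E 0. Proposal C and Proposal A advance.
Runoff: Proposal C is ranked above Proposal A on 15 ballots, Proposal A above Proposal C on 34.

Proposal A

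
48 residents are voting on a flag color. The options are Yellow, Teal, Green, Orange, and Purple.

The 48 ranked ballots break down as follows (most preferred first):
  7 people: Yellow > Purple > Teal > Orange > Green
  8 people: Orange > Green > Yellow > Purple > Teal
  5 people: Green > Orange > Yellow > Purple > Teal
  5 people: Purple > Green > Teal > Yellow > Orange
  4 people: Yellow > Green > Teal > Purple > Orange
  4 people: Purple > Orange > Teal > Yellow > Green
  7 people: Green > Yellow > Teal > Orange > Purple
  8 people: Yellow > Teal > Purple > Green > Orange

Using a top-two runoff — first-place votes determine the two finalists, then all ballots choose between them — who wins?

Green

Round 1 first-place votes: Yellow 19, Teal 0, Green 12, Orange 8, Purple 9. Yellow and Green advance.
Runoff: Yellow is ranked above Green on 23 ballots, Green above Yellow on 25.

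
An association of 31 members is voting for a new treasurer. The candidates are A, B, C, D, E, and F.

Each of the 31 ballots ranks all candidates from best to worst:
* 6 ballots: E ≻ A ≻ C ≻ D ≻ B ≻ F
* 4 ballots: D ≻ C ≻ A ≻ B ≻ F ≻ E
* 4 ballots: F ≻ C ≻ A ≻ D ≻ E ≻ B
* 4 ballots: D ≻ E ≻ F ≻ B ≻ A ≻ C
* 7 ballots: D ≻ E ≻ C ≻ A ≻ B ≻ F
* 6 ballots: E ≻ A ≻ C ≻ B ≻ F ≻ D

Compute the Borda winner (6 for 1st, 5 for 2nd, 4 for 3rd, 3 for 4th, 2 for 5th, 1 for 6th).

A: 6×5 + 4×4 + 4×4 + 4×2 + 7×3 + 6×5 = 121
B: 6×2 + 4×3 + 4×1 + 4×3 + 7×2 + 6×3 = 72
C: 6×4 + 4×5 + 4×5 + 4×1 + 7×4 + 6×4 = 120
D: 6×3 + 4×6 + 4×3 + 4×6 + 7×6 + 6×1 = 126
E: 6×6 + 4×1 + 4×2 + 4×5 + 7×5 + 6×6 = 139
F: 6×1 + 4×2 + 4×6 + 4×4 + 7×1 + 6×2 = 73

E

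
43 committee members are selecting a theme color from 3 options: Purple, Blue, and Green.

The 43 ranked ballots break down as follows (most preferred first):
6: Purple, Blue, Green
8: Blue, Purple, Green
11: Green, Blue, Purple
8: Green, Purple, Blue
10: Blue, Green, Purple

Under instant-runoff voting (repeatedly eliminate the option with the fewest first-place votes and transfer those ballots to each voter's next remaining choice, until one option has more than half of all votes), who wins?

Round 1: Purple 6, Blue 18, Green 19. Purple eliminated.
Round 2: Blue 24, Green 19. Blue has a majority (≥22).

Blue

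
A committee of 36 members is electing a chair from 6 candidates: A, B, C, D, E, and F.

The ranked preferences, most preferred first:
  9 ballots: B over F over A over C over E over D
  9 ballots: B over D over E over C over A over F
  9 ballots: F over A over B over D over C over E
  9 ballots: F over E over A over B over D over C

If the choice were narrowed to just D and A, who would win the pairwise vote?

A

D is ranked above A on 9 ballots; A above D on 27.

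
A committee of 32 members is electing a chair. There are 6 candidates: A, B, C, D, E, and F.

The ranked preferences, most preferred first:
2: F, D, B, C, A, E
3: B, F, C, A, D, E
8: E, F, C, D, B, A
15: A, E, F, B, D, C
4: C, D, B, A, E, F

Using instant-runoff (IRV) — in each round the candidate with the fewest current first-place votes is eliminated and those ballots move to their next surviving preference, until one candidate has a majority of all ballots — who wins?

Round 1: A 15, B 3, C 4, D 0, E 8, F 2. D eliminated.
Round 2: A 15, B 3, C 4, E 8, F 2. F eliminated.
Round 3: A 15, B 5, C 4, E 8. C eliminated.
Round 4: A 15, B 9, E 8. E eliminated.
Round 5: A 15, B 17. B has a majority (≥17).

B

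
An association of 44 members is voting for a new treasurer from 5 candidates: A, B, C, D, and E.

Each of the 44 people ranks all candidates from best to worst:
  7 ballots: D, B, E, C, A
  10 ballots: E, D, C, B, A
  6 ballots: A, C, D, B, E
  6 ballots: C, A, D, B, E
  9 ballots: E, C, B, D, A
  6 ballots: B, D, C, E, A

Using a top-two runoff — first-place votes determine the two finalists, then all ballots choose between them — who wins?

Round 1 first-place votes: A 6, B 6, C 6, D 7, E 19. E and D advance.
Runoff: E is ranked above D on 19 ballots, D above E on 25.

D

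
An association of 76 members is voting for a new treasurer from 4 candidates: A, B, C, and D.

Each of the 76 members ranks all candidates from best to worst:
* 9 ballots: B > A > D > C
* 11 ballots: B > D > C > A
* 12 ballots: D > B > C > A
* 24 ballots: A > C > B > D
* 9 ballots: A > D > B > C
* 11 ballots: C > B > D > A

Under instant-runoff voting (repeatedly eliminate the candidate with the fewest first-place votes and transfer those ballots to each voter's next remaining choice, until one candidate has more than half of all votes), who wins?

B

Round 1: A 33, B 20, C 11, D 12. C eliminated.
Round 2: A 33, B 31, D 12. D eliminated.
Round 3: A 33, B 43. B has a majority (≥39).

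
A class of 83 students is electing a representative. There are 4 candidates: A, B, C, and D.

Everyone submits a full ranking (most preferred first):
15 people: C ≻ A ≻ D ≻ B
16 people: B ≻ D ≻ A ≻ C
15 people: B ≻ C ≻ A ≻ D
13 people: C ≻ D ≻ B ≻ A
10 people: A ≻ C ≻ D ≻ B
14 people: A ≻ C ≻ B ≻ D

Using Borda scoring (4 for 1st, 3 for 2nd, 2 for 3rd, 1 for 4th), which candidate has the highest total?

C

A: 15×3 + 16×2 + 15×2 + 13×1 + 10×4 + 14×4 = 216
B: 15×1 + 16×4 + 15×4 + 13×2 + 10×1 + 14×2 = 203
C: 15×4 + 16×1 + 15×3 + 13×4 + 10×3 + 14×3 = 245
D: 15×2 + 16×3 + 15×1 + 13×3 + 10×2 + 14×1 = 166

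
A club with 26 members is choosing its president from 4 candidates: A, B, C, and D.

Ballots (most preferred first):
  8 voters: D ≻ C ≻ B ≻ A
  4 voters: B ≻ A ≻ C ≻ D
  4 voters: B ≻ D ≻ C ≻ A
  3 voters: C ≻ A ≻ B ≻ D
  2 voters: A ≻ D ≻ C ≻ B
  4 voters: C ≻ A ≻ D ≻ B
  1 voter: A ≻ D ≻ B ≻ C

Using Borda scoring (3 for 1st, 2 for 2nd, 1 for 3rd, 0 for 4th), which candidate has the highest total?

C

A: 8×0 + 4×2 + 4×0 + 3×2 + 2×3 + 4×2 + 1×3 = 31
B: 8×1 + 4×3 + 4×3 + 3×1 + 2×0 + 4×0 + 1×1 = 36
C: 8×2 + 4×1 + 4×1 + 3×3 + 2×1 + 4×3 + 1×0 = 47
D: 8×3 + 4×0 + 4×2 + 3×0 + 2×2 + 4×1 + 1×2 = 42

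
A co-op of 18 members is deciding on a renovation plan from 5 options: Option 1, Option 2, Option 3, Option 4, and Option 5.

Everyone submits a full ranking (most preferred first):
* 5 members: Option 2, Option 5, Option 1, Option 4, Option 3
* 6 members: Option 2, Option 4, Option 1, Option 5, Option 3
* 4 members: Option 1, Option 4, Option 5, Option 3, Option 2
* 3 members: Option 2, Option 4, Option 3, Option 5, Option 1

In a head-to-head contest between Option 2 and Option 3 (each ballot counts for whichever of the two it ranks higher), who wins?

Option 2

Option 2 is ranked above Option 3 on 14 ballots; Option 3 above Option 2 on 4.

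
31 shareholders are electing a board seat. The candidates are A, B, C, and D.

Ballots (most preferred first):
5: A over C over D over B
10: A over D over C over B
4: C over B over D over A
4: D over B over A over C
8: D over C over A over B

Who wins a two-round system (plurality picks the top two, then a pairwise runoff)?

D

Round 1 first-place votes: A 15, B 0, C 4, D 12. A and D advance.
Runoff: A is ranked above D on 15 ballots, D above A on 16.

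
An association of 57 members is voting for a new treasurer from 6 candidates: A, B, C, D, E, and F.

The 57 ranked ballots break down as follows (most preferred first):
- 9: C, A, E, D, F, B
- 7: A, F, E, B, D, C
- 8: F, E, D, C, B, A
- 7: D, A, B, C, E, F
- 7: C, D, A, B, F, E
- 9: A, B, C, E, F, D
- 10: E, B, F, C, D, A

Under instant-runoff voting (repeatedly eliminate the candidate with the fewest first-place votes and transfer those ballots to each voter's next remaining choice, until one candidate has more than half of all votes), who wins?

A

Round 1: A 16, B 0, C 16, D 7, E 10, F 8. B eliminated.
Round 2: A 16, C 16, D 7, E 10, F 8. D eliminated.
Round 3: A 23, C 16, E 10, F 8. F eliminated.
Round 4: A 23, C 16, E 18. C eliminated.
Round 5: A 39, E 18. A has a majority (≥29).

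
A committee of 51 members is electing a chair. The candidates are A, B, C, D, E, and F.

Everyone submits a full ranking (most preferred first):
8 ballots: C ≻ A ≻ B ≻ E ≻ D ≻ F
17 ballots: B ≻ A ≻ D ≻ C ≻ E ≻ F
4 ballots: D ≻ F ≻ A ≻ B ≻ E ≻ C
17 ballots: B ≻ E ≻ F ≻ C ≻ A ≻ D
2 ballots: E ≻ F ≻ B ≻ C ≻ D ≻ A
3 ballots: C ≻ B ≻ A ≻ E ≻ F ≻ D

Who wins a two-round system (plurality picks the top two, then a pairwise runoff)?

B

Round 1 first-place votes: A 0, B 34, C 11, D 4, E 2, F 0. B and C advance.
Runoff: B is ranked above C on 40 ballots, C above B on 11.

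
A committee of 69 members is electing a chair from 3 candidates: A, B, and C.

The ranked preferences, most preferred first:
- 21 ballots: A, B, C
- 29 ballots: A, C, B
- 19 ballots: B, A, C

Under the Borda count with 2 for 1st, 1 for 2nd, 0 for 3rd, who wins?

A

A: 21×2 + 29×2 + 19×1 = 119
B: 21×1 + 29×0 + 19×2 = 59
C: 21×0 + 29×1 + 19×0 = 29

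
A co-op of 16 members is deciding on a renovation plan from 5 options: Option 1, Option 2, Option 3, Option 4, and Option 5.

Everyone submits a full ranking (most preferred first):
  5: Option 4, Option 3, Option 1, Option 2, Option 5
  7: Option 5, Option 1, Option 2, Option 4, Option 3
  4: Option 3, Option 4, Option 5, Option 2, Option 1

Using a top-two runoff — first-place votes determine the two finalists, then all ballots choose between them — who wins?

Round 1 first-place votes: Option 1 0, Option 2 0, Option 3 4, Option 4 5, Option 5 7. Option 5 and Option 4 advance.
Runoff: Option 5 is ranked above Option 4 on 7 ballots, Option 4 above Option 5 on 9.

Option 4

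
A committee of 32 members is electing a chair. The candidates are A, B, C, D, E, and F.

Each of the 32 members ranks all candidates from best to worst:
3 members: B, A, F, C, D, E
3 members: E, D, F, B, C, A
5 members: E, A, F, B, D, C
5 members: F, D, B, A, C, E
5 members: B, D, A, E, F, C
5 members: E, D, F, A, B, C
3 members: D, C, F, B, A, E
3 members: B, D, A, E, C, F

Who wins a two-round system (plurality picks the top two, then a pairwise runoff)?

Round 1 first-place votes: A 0, B 11, C 0, D 3, E 13, F 5. E and B advance.
Runoff: E is ranked above B on 13 ballots, B above E on 19.

B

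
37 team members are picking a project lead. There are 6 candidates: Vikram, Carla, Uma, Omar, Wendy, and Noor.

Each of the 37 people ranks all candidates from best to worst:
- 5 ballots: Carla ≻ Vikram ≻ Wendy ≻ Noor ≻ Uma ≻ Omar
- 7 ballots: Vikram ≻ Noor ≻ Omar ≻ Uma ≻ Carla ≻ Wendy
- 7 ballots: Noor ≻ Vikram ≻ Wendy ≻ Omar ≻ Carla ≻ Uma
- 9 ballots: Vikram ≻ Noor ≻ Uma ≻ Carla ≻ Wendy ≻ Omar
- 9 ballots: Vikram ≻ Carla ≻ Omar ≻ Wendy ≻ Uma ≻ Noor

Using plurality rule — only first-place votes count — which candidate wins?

First-place votes: Vikram 25, Carla 5, Uma 0, Omar 0, Wendy 0, Noor 7.

Vikram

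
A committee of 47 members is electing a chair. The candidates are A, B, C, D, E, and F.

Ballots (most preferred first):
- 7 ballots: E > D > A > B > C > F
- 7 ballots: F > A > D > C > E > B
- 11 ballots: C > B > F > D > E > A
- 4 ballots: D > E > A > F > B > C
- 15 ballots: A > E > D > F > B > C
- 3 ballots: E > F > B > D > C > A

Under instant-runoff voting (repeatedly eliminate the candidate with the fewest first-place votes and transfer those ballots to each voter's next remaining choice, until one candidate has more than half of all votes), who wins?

E

Round 1: A 15, B 0, C 11, D 4, E 10, F 7. B eliminated.
Round 2: A 15, C 11, D 4, E 10, F 7. D eliminated.
Round 3: A 15, C 11, E 14, F 7. F eliminated.
Round 4: A 22, C 11, E 14. C eliminated.
Round 5: A 22, E 25. E has a majority (≥24).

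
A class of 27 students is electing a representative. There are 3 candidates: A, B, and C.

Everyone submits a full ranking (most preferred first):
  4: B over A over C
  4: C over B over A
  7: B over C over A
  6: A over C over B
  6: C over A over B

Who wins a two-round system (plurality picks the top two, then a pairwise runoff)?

C

Round 1 first-place votes: A 6, B 11, C 10. B and C advance.
Runoff: B is ranked above C on 11 ballots, C above B on 16.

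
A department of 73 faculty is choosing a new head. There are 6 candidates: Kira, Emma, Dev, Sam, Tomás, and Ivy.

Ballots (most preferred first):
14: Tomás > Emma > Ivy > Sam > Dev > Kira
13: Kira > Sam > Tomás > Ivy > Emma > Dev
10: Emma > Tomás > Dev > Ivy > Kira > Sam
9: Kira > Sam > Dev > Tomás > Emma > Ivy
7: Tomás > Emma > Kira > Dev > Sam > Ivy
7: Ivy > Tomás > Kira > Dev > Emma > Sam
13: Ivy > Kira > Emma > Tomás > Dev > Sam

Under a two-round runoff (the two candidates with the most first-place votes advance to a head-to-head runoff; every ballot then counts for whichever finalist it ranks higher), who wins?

Tomás

Round 1 first-place votes: Kira 22, Emma 10, Dev 0, Sam 0, Tomás 21, Ivy 20. Kira and Tomás advance.
Runoff: Kira is ranked above Tomás on 35 ballots, Tomás above Kira on 38.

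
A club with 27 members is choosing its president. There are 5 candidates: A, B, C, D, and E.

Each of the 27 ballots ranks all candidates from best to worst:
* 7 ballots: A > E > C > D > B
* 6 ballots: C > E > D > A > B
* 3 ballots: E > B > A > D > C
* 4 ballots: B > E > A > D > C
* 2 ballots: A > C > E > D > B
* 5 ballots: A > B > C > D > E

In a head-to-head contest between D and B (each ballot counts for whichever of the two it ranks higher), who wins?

D is ranked above B on 15 ballots; B above D on 12.

D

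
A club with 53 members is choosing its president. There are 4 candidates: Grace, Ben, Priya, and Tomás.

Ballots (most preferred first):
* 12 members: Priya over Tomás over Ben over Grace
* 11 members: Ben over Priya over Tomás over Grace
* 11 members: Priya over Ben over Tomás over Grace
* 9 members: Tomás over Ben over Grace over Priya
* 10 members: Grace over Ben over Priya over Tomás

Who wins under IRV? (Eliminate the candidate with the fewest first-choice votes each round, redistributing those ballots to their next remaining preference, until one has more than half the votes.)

Round 1: Grace 10, Ben 11, Priya 23, Tomás 9. Tomás eliminated.
Round 2: Grace 10, Ben 20, Priya 23. Grace eliminated.
Round 3: Ben 30, Priya 23. Ben has a majority (≥27).

Ben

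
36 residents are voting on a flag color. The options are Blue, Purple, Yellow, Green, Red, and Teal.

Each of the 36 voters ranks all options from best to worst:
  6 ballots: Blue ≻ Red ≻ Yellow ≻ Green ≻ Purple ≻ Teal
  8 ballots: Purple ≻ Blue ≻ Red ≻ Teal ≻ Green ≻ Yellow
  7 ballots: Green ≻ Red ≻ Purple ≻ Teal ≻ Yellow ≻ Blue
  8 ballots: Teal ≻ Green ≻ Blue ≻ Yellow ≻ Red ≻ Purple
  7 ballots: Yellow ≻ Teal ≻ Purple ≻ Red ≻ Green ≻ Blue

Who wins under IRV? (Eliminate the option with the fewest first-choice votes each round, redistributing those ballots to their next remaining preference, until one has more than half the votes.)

Yellow

Round 1: Blue 6, Purple 8, Yellow 7, Green 7, Red 0, Teal 8. Red eliminated.
Round 2: Blue 6, Purple 8, Yellow 7, Green 7, Teal 8. Blue eliminated.
Round 3: Purple 8, Yellow 13, Green 7, Teal 8. Green eliminated.
Round 4: Purple 15, Yellow 13, Teal 8. Teal eliminated.
Round 5: Purple 15, Yellow 21. Yellow has a majority (≥19).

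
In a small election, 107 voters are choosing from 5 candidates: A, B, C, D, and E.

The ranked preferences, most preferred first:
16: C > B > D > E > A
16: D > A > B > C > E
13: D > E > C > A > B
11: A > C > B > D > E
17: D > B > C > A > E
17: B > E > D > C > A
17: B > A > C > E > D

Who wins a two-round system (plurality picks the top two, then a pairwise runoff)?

B

Round 1 first-place votes: A 11, B 34, C 16, D 46, E 0. D and B advance.
Runoff: D is ranked above B on 46 ballots, B above D on 61.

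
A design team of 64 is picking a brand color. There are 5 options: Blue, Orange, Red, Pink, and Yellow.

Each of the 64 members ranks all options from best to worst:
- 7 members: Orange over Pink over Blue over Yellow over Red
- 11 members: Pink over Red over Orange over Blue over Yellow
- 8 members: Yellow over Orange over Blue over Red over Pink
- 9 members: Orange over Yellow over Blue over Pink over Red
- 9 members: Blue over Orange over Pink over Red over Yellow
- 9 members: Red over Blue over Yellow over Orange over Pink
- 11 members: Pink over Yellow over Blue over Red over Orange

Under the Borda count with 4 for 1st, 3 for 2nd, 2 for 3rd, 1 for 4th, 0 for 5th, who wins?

Orange

Blue: 7×2 + 11×1 + 8×2 + 9×2 + 9×4 + 9×3 + 11×2 = 144
Orange: 7×4 + 11×2 + 8×3 + 9×4 + 9×3 + 9×1 + 11×0 = 146
Red: 7×0 + 11×3 + 8×1 + 9×0 + 9×1 + 9×4 + 11×1 = 97
Pink: 7×3 + 11×4 + 8×0 + 9×1 + 9×2 + 9×0 + 11×4 = 136
Yellow: 7×1 + 11×0 + 8×4 + 9×3 + 9×0 + 9×2 + 11×3 = 117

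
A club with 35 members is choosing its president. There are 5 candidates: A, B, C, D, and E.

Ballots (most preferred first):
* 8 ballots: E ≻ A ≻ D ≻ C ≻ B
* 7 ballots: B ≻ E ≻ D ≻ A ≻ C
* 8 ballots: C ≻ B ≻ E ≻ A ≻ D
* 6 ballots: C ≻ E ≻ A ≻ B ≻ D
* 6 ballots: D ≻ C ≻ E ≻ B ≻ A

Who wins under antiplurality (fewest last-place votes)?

Last-place votes: A 6, B 8, C 7, D 14, E 0.

E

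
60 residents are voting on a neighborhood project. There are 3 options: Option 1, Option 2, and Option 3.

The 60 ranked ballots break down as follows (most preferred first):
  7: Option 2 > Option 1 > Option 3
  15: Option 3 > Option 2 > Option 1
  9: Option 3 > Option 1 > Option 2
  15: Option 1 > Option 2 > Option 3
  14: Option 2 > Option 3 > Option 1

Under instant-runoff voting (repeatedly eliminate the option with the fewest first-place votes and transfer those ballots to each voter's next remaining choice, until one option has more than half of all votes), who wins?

Option 2

Round 1: Option 1 15, Option 2 21, Option 3 24. Option 1 eliminated.
Round 2: Option 2 36, Option 3 24. Option 2 has a majority (≥31).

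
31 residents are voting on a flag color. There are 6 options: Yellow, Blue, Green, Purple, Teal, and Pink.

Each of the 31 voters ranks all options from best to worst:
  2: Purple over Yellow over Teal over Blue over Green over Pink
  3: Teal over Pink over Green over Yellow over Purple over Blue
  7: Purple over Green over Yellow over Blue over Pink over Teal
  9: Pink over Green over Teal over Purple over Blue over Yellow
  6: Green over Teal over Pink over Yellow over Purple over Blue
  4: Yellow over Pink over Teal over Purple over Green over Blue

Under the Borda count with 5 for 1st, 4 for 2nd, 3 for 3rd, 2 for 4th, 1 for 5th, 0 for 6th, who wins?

Green

Yellow: 2×4 + 3×2 + 7×3 + 9×0 + 6×2 + 4×5 = 67
Blue: 2×2 + 3×0 + 7×2 + 9×1 + 6×0 + 4×0 = 27
Green: 2×1 + 3×3 + 7×4 + 9×4 + 6×5 + 4×1 = 109
Purple: 2×5 + 3×1 + 7×5 + 9×2 + 6×1 + 4×2 = 80
Teal: 2×3 + 3×5 + 7×0 + 9×3 + 6×4 + 4×3 = 84
Pink: 2×0 + 3×4 + 7×1 + 9×5 + 6×3 + 4×4 = 98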